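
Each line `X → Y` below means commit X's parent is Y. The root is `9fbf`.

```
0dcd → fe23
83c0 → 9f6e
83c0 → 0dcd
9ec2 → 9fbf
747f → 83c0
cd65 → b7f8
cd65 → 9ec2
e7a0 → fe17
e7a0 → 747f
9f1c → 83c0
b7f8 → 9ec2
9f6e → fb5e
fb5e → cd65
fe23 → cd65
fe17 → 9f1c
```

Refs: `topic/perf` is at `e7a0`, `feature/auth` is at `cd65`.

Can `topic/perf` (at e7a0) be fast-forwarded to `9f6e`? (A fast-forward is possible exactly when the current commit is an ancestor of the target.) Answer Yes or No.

No

A fast-forward from e7a0 to 9f6e is possible iff e7a0 is an ancestor of 9f6e.
Ancestors of 9f6e: {9ec2, 9f6e, 9fbf, b7f8, cd65, fb5e}.
e7a0 is not among them, so fast-forward is not possible.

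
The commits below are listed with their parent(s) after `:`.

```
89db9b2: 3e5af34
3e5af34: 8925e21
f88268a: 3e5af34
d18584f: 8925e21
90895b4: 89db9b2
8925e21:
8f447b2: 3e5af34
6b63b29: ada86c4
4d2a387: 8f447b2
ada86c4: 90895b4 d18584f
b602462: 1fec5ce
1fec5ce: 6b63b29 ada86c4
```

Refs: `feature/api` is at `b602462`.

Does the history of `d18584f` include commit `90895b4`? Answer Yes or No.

Ancestors of d18584f: {8925e21, d18584f}.
90895b4 is not in that set, so it is not an ancestor of d18584f.

No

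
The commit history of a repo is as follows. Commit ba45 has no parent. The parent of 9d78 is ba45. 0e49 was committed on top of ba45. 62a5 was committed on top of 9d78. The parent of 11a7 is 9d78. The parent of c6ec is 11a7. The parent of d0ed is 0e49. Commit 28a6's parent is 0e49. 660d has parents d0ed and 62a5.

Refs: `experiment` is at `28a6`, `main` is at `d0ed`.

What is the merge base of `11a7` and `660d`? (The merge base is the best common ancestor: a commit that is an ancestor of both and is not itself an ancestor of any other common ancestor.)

Ancestors of 11a7: {11a7, 9d78, ba45}.
Ancestors of 660d: {0e49, 62a5, 660d, 9d78, ba45, d0ed}.
Common ancestors: {9d78, ba45}.
Among these, 9d78 is not an ancestor of any other common ancestor — it is the merge base.

9d78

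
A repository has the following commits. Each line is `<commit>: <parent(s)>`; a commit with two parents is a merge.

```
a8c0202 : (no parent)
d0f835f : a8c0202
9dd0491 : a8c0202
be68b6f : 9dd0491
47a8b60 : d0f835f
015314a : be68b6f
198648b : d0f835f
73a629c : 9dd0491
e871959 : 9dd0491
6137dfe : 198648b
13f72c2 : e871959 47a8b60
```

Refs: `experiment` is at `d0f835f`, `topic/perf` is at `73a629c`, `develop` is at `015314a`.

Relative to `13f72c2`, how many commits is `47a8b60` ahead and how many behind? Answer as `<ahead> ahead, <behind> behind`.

0 ahead, 3 behind

Reachable from 47a8b60: {47a8b60, a8c0202, d0f835f}.
Reachable from 13f72c2: {13f72c2, 47a8b60, 9dd0491, a8c0202, d0f835f, e871959}.
Only in 47a8b60's history (ahead): {} — 0.
Only in 13f72c2's history (behind): {13f72c2, 9dd0491, e871959} — 3.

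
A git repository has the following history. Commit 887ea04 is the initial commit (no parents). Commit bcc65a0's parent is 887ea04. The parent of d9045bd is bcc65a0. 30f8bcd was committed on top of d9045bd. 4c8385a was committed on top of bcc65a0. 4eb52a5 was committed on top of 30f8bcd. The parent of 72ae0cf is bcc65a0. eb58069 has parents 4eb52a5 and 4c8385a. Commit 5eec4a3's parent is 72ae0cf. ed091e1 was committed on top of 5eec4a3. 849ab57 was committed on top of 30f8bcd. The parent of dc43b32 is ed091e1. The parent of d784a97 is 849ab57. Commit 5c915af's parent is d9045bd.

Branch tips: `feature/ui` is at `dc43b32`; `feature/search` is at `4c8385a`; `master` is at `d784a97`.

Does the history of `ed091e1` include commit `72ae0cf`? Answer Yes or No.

Ancestors of ed091e1 (commits reachable by following parents): {5eec4a3, 72ae0cf, 887ea04, bcc65a0, ed091e1}.
72ae0cf is in that set, so it is an ancestor of ed091e1.

Yes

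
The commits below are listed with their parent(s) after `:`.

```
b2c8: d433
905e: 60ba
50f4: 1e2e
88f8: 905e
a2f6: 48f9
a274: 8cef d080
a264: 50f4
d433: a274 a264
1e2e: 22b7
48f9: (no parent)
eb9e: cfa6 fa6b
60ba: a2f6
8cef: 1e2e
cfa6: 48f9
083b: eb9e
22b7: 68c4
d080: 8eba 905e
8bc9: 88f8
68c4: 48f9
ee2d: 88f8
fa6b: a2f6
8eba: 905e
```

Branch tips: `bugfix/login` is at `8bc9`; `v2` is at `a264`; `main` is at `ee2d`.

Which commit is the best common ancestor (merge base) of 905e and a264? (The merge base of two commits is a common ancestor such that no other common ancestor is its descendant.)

Ancestors of 905e: {48f9, 60ba, 905e, a2f6}.
Ancestors of a264: {1e2e, 22b7, 48f9, 50f4, 68c4, a264}.
Common ancestors: {48f9}.
The only common ancestor is 48f9, so it is the merge base.

48f9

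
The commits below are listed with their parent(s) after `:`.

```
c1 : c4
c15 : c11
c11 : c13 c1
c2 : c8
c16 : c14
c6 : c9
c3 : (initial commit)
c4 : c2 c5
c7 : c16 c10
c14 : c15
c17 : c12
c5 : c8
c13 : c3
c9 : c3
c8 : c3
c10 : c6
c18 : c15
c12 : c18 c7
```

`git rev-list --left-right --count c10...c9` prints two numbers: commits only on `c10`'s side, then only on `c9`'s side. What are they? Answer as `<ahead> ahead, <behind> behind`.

2 ahead, 0 behind

Reachable from c10: {c10, c3, c6, c9}.
Reachable from c9: {c3, c9}.
Only in c10's history (ahead): {c10, c6} — 2.
Only in c9's history (behind): {} — 0.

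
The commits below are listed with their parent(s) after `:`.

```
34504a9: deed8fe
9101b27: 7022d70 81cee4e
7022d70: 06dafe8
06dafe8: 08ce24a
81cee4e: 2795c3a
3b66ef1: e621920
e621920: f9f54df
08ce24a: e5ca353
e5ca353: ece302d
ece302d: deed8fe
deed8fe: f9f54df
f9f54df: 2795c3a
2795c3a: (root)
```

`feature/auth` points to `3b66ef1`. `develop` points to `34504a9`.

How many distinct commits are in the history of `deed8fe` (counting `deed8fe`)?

Walking parent pointers from deed8fe: reachable set = {2795c3a, deed8fe, f9f54df}.
That is 3 commits.

3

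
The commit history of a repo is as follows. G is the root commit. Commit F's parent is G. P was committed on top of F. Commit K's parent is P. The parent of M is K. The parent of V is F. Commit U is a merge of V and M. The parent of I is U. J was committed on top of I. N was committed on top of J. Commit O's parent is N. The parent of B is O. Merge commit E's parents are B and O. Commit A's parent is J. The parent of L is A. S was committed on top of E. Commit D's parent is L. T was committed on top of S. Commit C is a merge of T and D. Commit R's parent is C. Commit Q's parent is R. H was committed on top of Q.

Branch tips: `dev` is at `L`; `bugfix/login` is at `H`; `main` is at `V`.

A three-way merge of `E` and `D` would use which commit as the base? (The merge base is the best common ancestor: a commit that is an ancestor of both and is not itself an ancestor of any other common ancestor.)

J

Ancestors of E: {B, E, F, G, I, J, K, M, N, O, P, U, V}.
Ancestors of D: {A, D, F, G, I, J, K, L, M, P, U, V}.
Common ancestors: {F, G, I, J, K, M, P, U, V}.
Among these, J is not an ancestor of any other common ancestor — it is the merge base.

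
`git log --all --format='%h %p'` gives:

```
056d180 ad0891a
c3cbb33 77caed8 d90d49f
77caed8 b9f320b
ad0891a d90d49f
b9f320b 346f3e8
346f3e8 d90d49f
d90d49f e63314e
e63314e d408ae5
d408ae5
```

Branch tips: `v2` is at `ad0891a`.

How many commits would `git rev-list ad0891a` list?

Walking parent pointers from ad0891a: reachable set = {ad0891a, d408ae5, d90d49f, e63314e}.
That is 4 commits.

4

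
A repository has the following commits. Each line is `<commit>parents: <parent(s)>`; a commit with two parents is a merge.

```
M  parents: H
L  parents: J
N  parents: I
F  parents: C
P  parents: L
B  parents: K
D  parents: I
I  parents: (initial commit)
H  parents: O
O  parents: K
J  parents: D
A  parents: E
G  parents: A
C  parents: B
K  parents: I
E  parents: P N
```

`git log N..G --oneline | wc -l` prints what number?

Reachable from G: {A, D, E, G, I, J, L, N, P}.
Reachable from N: {I, N}.
In G's history but not N's: {A, D, E, G, J, L, P} — 7 commits.

7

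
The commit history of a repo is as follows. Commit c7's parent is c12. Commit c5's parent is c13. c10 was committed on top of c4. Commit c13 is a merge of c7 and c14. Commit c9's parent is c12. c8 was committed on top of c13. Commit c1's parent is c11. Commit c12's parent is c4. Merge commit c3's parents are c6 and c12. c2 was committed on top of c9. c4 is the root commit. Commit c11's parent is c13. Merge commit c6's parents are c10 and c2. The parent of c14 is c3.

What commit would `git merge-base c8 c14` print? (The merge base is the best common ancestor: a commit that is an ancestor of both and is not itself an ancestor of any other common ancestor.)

Ancestors of c8: {c10, c12, c13, c14, c2, c3, c4, c6, c7, c8, c9}.
Ancestors of c14: {c10, c12, c14, c2, c3, c4, c6, c9}.
Common ancestors: {c10, c12, c14, c2, c3, c4, c6, c9}.
Among these, c14 is not an ancestor of any other common ancestor — it is the merge base.

c14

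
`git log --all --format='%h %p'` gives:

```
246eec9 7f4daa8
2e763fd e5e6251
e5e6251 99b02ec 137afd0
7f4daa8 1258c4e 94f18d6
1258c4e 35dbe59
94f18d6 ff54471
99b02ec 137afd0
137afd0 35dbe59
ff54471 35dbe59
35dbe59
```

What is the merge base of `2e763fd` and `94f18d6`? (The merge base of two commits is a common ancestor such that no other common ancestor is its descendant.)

35dbe59

Ancestors of 2e763fd: {137afd0, 2e763fd, 35dbe59, 99b02ec, e5e6251}.
Ancestors of 94f18d6: {35dbe59, 94f18d6, ff54471}.
Common ancestors: {35dbe59}.
The only common ancestor is 35dbe59, so it is the merge base.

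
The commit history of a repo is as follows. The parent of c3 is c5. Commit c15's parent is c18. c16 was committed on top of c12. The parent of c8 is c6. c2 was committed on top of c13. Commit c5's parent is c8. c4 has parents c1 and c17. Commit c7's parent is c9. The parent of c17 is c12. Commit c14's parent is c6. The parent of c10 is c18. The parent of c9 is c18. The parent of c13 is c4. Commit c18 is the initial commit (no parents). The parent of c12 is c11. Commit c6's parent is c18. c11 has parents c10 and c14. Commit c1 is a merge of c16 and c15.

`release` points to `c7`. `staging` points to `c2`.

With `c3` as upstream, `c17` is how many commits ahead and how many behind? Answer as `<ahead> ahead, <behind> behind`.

5 ahead, 3 behind

Reachable from c17: {c10, c11, c12, c14, c17, c18, c6}.
Reachable from c3: {c18, c3, c5, c6, c8}.
Only in c17's history (ahead): {c10, c11, c12, c14, c17} — 5.
Only in c3's history (behind): {c3, c5, c8} — 3.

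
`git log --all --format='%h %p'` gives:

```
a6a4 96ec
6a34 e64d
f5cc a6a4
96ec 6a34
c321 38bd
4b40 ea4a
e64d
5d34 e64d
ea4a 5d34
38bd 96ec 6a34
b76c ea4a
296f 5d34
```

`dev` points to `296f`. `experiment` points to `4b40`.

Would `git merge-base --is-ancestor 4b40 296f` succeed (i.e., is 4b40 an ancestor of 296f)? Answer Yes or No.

Ancestors of 296f: {296f, 5d34, e64d}.
4b40 is not in that set, so it is not an ancestor of 296f.

No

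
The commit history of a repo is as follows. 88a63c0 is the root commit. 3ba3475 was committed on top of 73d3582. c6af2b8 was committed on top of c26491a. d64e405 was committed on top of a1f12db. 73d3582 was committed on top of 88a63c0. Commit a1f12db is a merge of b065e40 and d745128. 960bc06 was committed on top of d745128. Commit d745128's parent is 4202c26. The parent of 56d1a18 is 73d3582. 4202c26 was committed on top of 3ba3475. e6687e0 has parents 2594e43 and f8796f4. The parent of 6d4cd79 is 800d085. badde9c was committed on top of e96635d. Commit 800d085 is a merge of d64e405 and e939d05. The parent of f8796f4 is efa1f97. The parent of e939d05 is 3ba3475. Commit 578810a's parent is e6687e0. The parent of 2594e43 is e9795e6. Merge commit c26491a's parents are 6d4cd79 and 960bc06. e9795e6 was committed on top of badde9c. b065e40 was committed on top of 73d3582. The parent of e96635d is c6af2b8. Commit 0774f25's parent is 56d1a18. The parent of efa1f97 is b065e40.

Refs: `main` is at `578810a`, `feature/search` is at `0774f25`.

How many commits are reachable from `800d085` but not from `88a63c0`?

9

Reachable from 800d085: {3ba3475, 4202c26, 73d3582, 800d085, 88a63c0, a1f12db, b065e40, d64e405, d745128, e939d05}.
Reachable from 88a63c0: {88a63c0}.
In 800d085's history but not 88a63c0's: {3ba3475, 4202c26, 73d3582, 800d085, a1f12db, b065e40, d64e405, d745128, e939d05} — 9 commits.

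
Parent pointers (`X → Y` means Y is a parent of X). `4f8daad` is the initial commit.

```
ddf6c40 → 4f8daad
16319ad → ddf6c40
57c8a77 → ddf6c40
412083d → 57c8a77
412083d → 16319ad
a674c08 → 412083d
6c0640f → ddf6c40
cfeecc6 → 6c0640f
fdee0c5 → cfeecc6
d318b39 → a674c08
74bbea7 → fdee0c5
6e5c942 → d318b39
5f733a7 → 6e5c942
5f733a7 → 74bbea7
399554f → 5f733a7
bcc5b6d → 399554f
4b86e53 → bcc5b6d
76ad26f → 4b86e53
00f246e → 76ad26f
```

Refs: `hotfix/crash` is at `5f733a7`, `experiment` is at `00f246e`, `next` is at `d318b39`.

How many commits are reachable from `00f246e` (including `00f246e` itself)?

18

Walking parent pointers from 00f246e: reachable set = {00f246e, 16319ad, 399554f, 412083d, 4b86e53, 4f8daad, 57c8a77, 5f733a7, 6c0640f, 6e5c942, 74bbea7, 76ad26f, a674c08, bcc5b6d, cfeecc6, d318b39, ddf6c40, fdee0c5}.
That is 18 commits.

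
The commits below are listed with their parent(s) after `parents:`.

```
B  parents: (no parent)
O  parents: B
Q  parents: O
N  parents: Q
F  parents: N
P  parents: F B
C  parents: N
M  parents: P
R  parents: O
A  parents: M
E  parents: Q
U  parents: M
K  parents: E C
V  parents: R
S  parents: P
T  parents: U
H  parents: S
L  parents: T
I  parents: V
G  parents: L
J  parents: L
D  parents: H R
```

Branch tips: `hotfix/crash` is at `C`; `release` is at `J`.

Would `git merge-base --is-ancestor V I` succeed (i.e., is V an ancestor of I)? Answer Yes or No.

Yes

Ancestors of I (commits reachable by following parents): {B, I, O, R, V}.
V is in that set, so it is an ancestor of I.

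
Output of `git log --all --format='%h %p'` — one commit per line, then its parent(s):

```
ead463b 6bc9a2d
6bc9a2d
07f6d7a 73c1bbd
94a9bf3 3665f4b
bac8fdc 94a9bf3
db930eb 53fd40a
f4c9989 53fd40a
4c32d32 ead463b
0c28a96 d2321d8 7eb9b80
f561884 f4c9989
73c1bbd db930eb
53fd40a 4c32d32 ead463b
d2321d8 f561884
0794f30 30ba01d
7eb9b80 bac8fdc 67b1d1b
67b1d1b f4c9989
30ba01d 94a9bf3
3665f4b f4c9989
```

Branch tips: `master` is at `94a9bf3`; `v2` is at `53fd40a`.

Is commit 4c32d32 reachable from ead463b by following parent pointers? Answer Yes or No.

Ancestors of ead463b: {6bc9a2d, ead463b}.
4c32d32 is not in that set, so it is not an ancestor of ead463b.

No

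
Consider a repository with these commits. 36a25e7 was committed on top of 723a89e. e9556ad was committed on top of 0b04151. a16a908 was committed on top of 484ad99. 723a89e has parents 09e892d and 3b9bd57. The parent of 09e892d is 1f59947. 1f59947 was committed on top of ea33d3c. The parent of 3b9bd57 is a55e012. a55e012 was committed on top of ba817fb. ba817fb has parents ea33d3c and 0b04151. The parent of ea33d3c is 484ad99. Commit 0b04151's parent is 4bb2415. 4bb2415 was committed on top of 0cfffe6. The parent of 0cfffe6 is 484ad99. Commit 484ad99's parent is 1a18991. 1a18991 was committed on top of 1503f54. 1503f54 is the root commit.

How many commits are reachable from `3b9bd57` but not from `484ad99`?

7

Reachable from 3b9bd57: {0b04151, 0cfffe6, 1503f54, 1a18991, 3b9bd57, 484ad99, 4bb2415, a55e012, ba817fb, ea33d3c}.
Reachable from 484ad99: {1503f54, 1a18991, 484ad99}.
In 3b9bd57's history but not 484ad99's: {0b04151, 0cfffe6, 3b9bd57, 4bb2415, a55e012, ba817fb, ea33d3c} — 7 commits.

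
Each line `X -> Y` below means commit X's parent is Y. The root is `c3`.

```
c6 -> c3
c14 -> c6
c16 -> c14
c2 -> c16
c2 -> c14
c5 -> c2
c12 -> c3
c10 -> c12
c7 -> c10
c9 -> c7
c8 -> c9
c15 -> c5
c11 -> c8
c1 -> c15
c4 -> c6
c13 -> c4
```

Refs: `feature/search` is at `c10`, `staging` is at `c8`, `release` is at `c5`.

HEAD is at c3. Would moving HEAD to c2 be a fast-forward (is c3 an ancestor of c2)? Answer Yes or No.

Yes

A fast-forward from c3 to c2 is possible iff c3 is an ancestor of c2.
Ancestors of c2: {c14, c16, c2, c3, c6}.
c3 is among them, so fast-forward is possible.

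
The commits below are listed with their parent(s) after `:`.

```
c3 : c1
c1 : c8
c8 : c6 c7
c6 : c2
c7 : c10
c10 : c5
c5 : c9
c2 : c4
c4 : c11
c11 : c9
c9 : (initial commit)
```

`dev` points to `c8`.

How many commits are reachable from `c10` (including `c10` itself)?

Walking parent pointers from c10: reachable set = {c10, c5, c9}.
That is 3 commits.

3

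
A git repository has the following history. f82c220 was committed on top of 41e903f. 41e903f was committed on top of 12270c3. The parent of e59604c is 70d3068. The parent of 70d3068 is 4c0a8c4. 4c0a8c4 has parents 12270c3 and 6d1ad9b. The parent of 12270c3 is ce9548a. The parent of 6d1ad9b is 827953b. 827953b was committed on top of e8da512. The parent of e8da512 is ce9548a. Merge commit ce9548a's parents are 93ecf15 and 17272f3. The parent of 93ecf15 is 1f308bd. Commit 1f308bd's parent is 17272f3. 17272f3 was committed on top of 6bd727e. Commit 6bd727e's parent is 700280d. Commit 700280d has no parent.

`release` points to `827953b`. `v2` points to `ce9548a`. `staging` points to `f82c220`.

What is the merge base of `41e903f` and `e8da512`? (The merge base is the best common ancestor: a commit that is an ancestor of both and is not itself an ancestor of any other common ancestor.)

ce9548a

Ancestors of 41e903f: {12270c3, 17272f3, 1f308bd, 41e903f, 6bd727e, 700280d, 93ecf15, ce9548a}.
Ancestors of e8da512: {17272f3, 1f308bd, 6bd727e, 700280d, 93ecf15, ce9548a, e8da512}.
Common ancestors: {17272f3, 1f308bd, 6bd727e, 700280d, 93ecf15, ce9548a}.
Among these, ce9548a is not an ancestor of any other common ancestor — it is the merge base.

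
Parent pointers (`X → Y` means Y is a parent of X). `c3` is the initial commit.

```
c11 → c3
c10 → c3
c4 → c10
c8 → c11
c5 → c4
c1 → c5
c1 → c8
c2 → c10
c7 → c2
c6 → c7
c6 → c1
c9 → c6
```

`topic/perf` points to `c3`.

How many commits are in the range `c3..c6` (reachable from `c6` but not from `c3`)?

Reachable from c6: {c1, c10, c11, c2, c3, c4, c5, c6, c7, c8}.
Reachable from c3: {c3}.
In c6's history but not c3's: {c1, c10, c11, c2, c4, c5, c6, c7, c8} — 9 commits.

9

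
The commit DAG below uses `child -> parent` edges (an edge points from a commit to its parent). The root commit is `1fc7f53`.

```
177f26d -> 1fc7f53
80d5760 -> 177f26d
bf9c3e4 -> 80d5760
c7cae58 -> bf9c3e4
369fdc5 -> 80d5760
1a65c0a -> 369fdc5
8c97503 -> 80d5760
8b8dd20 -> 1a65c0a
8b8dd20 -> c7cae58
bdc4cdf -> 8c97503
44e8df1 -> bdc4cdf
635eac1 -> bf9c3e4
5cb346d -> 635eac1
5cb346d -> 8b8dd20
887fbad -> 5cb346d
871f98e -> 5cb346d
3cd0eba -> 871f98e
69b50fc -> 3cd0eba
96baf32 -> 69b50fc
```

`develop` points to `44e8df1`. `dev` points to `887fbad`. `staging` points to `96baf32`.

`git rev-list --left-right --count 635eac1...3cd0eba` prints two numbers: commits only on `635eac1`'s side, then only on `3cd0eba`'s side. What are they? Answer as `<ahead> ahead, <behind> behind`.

0 ahead, 7 behind

Reachable from 635eac1: {177f26d, 1fc7f53, 635eac1, 80d5760, bf9c3e4}.
Reachable from 3cd0eba: {177f26d, 1a65c0a, 1fc7f53, 369fdc5, 3cd0eba, 5cb346d, 635eac1, 80d5760, 871f98e, 8b8dd20, bf9c3e4, c7cae58}.
Only in 635eac1's history (ahead): {} — 0.
Only in 3cd0eba's history (behind): {1a65c0a, 369fdc5, 3cd0eba, 5cb346d, 871f98e, 8b8dd20, c7cae58} — 7.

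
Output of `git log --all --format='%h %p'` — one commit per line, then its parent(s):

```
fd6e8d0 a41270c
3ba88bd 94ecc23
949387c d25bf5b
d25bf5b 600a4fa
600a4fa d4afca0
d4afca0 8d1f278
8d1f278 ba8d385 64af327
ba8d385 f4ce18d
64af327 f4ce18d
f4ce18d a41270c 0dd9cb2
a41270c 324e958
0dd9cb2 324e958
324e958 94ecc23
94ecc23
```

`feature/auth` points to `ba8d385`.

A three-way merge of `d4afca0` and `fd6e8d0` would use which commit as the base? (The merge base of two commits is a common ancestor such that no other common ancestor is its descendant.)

a41270c

Ancestors of d4afca0: {0dd9cb2, 324e958, 64af327, 8d1f278, 94ecc23, a41270c, ba8d385, d4afca0, f4ce18d}.
Ancestors of fd6e8d0: {324e958, 94ecc23, a41270c, fd6e8d0}.
Common ancestors: {324e958, 94ecc23, a41270c}.
Among these, a41270c is not an ancestor of any other common ancestor — it is the merge base.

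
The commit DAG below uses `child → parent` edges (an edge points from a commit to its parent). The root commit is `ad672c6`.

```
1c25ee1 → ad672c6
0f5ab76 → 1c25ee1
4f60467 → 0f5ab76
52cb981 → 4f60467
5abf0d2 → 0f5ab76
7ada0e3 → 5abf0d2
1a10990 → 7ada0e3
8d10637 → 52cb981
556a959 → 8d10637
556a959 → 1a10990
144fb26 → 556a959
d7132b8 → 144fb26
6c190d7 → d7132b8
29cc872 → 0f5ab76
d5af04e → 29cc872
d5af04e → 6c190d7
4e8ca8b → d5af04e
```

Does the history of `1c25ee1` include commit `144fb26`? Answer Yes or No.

No

Ancestors of 1c25ee1: {1c25ee1, ad672c6}.
144fb26 is not in that set, so it is not an ancestor of 1c25ee1.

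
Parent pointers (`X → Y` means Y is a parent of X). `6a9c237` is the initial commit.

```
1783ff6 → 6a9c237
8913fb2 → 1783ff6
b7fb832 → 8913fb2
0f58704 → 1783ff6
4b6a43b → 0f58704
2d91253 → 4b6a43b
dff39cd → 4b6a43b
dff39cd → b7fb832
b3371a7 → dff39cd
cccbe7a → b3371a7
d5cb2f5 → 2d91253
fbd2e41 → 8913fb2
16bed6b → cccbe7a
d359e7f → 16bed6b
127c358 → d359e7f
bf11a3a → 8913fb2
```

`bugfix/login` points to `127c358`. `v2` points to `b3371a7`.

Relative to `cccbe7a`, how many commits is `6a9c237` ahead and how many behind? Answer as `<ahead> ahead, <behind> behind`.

0 ahead, 8 behind

Reachable from 6a9c237: {6a9c237}.
Reachable from cccbe7a: {0f58704, 1783ff6, 4b6a43b, 6a9c237, 8913fb2, b3371a7, b7fb832, cccbe7a, dff39cd}.
Only in 6a9c237's history (ahead): {} — 0.
Only in cccbe7a's history (behind): {0f58704, 1783ff6, 4b6a43b, 8913fb2, b3371a7, b7fb832, cccbe7a, dff39cd} — 8.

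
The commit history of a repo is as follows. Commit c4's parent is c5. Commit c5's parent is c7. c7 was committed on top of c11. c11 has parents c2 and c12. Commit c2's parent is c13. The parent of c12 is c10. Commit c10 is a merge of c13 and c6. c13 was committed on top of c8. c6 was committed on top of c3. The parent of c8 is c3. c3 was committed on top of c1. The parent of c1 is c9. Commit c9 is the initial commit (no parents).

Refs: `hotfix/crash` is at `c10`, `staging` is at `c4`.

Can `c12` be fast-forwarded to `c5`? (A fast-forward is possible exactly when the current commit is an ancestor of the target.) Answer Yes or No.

A fast-forward from c12 to c5 is possible iff c12 is an ancestor of c5.
Ancestors of c5: {c1, c10, c11, c12, c13, c2, c3, c5, c6, c7, c8, c9}.
c12 is among them, so fast-forward is possible.

Yes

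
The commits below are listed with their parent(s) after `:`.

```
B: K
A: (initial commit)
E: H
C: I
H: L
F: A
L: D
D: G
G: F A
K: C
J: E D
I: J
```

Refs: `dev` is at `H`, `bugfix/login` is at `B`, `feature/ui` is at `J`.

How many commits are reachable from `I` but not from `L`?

Reachable from I: {A, D, E, F, G, H, I, J, L}.
Reachable from L: {A, D, F, G, L}.
In I's history but not L's: {E, H, I, J} — 4 commits.

4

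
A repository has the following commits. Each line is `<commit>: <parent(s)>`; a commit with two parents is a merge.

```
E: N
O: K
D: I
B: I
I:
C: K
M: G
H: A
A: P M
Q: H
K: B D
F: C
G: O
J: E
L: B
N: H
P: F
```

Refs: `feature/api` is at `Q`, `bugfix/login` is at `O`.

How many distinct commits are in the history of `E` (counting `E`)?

14

Walking parent pointers from E: reachable set = {A, B, C, D, E, F, G, H, I, K, M, N, O, P}.
That is 14 commits.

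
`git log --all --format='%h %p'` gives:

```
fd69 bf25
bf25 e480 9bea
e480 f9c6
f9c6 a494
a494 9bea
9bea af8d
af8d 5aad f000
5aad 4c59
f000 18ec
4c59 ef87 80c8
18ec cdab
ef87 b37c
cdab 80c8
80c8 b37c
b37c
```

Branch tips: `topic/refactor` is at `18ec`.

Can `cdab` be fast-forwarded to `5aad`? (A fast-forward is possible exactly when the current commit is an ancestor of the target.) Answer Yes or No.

A fast-forward from cdab to 5aad is possible iff cdab is an ancestor of 5aad.
Ancestors of 5aad: {4c59, 5aad, 80c8, b37c, ef87}.
cdab is not among them, so fast-forward is not possible.

No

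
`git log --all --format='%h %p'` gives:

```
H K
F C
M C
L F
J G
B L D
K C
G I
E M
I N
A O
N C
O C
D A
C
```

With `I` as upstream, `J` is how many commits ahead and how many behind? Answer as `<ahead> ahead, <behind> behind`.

2 ahead, 0 behind

Reachable from J: {C, G, I, J, N}.
Reachable from I: {C, I, N}.
Only in J's history (ahead): {G, J} — 2.
Only in I's history (behind): {} — 0.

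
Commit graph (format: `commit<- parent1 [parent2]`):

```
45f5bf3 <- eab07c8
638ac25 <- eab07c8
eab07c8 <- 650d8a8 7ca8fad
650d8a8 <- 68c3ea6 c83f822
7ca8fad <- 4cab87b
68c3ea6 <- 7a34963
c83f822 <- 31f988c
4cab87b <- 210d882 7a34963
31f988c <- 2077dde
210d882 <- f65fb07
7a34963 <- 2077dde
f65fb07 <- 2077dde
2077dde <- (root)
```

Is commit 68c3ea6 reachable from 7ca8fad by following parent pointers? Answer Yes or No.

No

Ancestors of 7ca8fad: {2077dde, 210d882, 4cab87b, 7a34963, 7ca8fad, f65fb07}.
68c3ea6 is not in that set, so it is not an ancestor of 7ca8fad.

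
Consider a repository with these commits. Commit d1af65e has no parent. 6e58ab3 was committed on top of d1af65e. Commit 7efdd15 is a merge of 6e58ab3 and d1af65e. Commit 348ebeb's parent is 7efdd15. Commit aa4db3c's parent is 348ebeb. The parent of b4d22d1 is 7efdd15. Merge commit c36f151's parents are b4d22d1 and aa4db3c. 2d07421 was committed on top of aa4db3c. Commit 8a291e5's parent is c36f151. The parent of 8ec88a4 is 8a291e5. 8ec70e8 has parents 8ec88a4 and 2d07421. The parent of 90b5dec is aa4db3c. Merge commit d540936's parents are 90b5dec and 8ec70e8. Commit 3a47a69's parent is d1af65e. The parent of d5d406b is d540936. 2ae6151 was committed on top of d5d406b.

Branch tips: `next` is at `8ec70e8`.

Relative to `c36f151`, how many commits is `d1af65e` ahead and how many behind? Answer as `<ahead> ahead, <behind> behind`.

0 ahead, 6 behind

Reachable from d1af65e: {d1af65e}.
Reachable from c36f151: {348ebeb, 6e58ab3, 7efdd15, aa4db3c, b4d22d1, c36f151, d1af65e}.
Only in d1af65e's history (ahead): {} — 0.
Only in c36f151's history (behind): {348ebeb, 6e58ab3, 7efdd15, aa4db3c, b4d22d1, c36f151} — 6.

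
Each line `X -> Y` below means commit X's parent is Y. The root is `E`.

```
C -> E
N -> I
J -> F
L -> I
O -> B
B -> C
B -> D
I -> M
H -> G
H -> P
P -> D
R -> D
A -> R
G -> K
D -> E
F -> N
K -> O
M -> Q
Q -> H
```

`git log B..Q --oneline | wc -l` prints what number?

6

Reachable from Q: {B, C, D, E, G, H, K, O, P, Q}.
Reachable from B: {B, C, D, E}.
In Q's history but not B's: {G, H, K, O, P, Q} — 6 commits.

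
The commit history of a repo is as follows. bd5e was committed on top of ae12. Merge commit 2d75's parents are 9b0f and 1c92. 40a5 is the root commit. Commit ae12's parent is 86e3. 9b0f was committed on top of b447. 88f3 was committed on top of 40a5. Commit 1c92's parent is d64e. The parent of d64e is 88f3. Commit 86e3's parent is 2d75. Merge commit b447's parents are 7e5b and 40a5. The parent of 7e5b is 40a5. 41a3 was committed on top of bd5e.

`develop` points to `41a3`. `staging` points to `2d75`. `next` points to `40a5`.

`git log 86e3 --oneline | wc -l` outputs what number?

Walking parent pointers from 86e3: reachable set = {1c92, 2d75, 40a5, 7e5b, 86e3, 88f3, 9b0f, b447, d64e}.
That is 9 commits.

9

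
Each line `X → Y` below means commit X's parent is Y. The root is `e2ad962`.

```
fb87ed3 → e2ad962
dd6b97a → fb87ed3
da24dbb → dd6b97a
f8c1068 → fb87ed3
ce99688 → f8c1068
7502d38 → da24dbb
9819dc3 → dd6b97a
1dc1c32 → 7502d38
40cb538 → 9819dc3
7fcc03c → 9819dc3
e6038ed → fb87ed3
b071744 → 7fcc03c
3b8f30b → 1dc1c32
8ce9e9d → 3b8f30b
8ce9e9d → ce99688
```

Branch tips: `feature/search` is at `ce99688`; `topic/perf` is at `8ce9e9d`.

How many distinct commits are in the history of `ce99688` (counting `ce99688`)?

4

Walking parent pointers from ce99688: reachable set = {ce99688, e2ad962, f8c1068, fb87ed3}.
That is 4 commits.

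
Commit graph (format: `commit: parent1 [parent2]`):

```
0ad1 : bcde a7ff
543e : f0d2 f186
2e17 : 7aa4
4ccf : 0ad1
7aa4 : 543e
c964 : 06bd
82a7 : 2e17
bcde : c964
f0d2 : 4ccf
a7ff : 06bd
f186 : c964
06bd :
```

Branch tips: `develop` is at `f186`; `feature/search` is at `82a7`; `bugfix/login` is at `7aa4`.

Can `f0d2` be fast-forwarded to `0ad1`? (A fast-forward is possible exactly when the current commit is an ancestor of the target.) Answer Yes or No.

No

A fast-forward from f0d2 to 0ad1 is possible iff f0d2 is an ancestor of 0ad1.
Ancestors of 0ad1: {06bd, 0ad1, a7ff, bcde, c964}.
f0d2 is not among them, so fast-forward is not possible.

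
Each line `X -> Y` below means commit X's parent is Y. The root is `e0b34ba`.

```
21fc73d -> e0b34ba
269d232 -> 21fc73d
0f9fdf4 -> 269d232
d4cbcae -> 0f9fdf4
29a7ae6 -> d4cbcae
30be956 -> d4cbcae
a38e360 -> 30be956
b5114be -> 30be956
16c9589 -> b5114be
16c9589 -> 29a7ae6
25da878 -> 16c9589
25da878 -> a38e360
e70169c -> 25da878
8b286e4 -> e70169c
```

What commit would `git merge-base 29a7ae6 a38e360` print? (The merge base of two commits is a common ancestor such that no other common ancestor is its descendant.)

d4cbcae

Ancestors of 29a7ae6: {0f9fdf4, 21fc73d, 269d232, 29a7ae6, d4cbcae, e0b34ba}.
Ancestors of a38e360: {0f9fdf4, 21fc73d, 269d232, 30be956, a38e360, d4cbcae, e0b34ba}.
Common ancestors: {0f9fdf4, 21fc73d, 269d232, d4cbcae, e0b34ba}.
Among these, d4cbcae is not an ancestor of any other common ancestor — it is the merge base.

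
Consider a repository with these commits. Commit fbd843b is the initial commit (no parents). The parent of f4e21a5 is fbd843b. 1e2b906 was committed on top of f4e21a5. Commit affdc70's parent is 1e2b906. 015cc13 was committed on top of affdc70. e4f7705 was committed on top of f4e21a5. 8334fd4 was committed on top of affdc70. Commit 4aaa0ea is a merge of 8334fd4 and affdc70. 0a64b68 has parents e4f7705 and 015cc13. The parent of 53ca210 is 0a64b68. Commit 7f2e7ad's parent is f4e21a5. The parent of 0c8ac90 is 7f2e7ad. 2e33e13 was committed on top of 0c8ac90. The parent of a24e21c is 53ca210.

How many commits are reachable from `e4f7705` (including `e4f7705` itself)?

Walking parent pointers from e4f7705: reachable set = {e4f7705, f4e21a5, fbd843b}.
That is 3 commits.

3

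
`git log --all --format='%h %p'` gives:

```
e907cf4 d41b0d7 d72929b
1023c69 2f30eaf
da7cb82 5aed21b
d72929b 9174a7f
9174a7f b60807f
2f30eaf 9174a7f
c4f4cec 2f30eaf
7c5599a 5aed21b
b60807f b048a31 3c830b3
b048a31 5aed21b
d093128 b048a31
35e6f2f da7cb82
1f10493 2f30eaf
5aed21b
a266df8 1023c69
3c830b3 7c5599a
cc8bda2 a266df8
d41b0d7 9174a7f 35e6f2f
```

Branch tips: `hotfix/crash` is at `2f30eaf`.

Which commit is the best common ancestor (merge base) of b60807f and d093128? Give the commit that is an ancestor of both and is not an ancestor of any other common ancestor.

b048a31

Ancestors of b60807f: {3c830b3, 5aed21b, 7c5599a, b048a31, b60807f}.
Ancestors of d093128: {5aed21b, b048a31, d093128}.
Common ancestors: {5aed21b, b048a31}.
Among these, b048a31 is not an ancestor of any other common ancestor — it is the merge base.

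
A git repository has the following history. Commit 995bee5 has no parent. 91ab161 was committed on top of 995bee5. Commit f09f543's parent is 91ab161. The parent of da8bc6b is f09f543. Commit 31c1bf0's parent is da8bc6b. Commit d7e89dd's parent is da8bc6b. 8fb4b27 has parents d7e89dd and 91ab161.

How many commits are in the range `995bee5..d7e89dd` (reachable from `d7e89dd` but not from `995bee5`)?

4

Reachable from d7e89dd: {91ab161, 995bee5, d7e89dd, da8bc6b, f09f543}.
Reachable from 995bee5: {995bee5}.
In d7e89dd's history but not 995bee5's: {91ab161, d7e89dd, da8bc6b, f09f543} — 4 commits.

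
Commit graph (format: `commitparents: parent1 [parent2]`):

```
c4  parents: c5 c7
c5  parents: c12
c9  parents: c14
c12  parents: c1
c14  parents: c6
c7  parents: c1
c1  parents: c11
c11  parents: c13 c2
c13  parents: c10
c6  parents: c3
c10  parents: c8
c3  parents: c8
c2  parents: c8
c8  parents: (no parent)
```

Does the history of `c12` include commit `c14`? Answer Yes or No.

Ancestors of c12: {c1, c10, c11, c12, c13, c2, c8}.
c14 is not in that set, so it is not an ancestor of c12.

No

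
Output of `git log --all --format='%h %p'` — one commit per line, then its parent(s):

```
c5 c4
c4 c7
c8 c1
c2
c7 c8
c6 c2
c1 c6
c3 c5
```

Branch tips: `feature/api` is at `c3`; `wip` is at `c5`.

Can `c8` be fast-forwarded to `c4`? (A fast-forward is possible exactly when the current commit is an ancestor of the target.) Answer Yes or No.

Yes

A fast-forward from c8 to c4 is possible iff c8 is an ancestor of c4.
Ancestors of c4: {c1, c2, c4, c6, c7, c8}.
c8 is among them, so fast-forward is possible.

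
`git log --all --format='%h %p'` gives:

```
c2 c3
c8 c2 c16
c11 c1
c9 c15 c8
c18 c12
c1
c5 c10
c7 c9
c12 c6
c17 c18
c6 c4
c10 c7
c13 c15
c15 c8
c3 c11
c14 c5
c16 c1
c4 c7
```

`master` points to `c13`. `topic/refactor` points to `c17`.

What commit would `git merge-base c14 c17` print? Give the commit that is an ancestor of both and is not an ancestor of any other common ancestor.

Ancestors of c14: {c1, c10, c11, c14, c15, c16, c2, c3, c5, c7, c8, c9}.
Ancestors of c17: {c1, c11, c12, c15, c16, c17, c18, c2, c3, c4, c6, c7, c8, c9}.
Common ancestors: {c1, c11, c15, c16, c2, c3, c7, c8, c9}.
Among these, c7 is not an ancestor of any other common ancestor — it is the merge base.

c7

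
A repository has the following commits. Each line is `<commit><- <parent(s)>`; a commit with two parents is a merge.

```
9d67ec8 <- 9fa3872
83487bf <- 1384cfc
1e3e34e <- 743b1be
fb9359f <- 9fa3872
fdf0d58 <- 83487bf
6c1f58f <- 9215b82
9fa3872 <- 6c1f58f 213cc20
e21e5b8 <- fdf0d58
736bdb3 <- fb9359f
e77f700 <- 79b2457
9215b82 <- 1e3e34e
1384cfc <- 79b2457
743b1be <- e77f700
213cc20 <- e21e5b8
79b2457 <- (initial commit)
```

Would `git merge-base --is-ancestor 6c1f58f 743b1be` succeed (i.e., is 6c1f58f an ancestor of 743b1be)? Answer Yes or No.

No

Ancestors of 743b1be: {743b1be, 79b2457, e77f700}.
6c1f58f is not in that set, so it is not an ancestor of 743b1be.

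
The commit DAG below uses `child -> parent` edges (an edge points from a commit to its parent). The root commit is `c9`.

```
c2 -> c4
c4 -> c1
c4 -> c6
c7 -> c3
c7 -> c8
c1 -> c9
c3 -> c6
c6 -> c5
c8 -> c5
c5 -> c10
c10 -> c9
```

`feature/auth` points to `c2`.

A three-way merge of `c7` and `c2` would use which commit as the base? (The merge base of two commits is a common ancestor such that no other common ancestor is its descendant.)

Ancestors of c7: {c10, c3, c5, c6, c7, c8, c9}.
Ancestors of c2: {c1, c10, c2, c4, c5, c6, c9}.
Common ancestors: {c10, c5, c6, c9}.
Among these, c6 is not an ancestor of any other common ancestor — it is the merge base.

c6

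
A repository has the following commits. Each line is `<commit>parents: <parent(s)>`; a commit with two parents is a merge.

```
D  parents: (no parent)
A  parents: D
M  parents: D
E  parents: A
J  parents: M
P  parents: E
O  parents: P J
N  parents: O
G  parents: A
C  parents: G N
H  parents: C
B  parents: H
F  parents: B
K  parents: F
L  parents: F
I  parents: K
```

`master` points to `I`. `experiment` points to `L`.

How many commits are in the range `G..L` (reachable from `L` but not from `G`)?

11

Reachable from L: {A, B, C, D, E, F, G, H, J, L, M, N, O, P}.
Reachable from G: {A, D, G}.
In L's history but not G's: {B, C, E, F, H, J, L, M, N, O, P} — 11 commits.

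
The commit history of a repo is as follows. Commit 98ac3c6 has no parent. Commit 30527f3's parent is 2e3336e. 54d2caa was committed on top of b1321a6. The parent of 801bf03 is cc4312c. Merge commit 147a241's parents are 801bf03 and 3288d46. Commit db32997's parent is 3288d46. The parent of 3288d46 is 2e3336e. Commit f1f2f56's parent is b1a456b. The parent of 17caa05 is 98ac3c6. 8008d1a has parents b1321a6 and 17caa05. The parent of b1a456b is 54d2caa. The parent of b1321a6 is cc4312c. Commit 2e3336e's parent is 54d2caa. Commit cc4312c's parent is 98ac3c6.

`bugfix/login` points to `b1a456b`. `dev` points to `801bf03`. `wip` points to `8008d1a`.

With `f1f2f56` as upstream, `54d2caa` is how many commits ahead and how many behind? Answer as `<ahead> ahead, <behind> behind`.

0 ahead, 2 behind

Reachable from 54d2caa: {54d2caa, 98ac3c6, b1321a6, cc4312c}.
Reachable from f1f2f56: {54d2caa, 98ac3c6, b1321a6, b1a456b, cc4312c, f1f2f56}.
Only in 54d2caa's history (ahead): {} — 0.
Only in f1f2f56's history (behind): {b1a456b, f1f2f56} — 2.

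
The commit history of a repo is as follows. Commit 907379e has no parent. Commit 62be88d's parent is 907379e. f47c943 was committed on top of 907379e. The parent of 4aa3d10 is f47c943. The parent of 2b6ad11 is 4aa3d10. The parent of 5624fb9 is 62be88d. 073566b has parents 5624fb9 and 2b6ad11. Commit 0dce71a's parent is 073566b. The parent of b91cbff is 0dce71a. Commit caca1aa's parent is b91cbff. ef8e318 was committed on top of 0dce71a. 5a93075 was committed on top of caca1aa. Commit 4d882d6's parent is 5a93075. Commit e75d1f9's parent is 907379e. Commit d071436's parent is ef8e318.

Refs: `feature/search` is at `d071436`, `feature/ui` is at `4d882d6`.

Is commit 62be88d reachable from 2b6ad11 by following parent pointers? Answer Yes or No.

Ancestors of 2b6ad11: {2b6ad11, 4aa3d10, 907379e, f47c943}.
62be88d is not in that set, so it is not an ancestor of 2b6ad11.

No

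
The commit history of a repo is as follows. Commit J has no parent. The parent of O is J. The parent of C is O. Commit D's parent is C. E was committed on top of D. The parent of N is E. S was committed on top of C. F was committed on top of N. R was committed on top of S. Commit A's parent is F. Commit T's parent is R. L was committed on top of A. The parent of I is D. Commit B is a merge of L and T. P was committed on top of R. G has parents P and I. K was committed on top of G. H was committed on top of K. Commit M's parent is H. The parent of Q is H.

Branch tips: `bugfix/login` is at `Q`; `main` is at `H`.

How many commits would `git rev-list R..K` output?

5

Reachable from K: {C, D, G, I, J, K, O, P, R, S}.
Reachable from R: {C, J, O, R, S}.
In K's history but not R's: {D, G, I, K, P} — 5 commits.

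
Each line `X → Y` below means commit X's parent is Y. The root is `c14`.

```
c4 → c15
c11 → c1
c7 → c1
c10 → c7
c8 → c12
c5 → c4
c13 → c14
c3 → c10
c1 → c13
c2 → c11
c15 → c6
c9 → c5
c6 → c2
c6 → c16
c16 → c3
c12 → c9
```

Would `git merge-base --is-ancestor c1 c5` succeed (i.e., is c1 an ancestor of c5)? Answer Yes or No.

Yes

Ancestors of c5 (commits reachable by following parents): {c1, c10, c11, c13, c14, c15, c16, c2, c3, c4, c5, c6, c7}.
c1 is in that set, so it is an ancestor of c5.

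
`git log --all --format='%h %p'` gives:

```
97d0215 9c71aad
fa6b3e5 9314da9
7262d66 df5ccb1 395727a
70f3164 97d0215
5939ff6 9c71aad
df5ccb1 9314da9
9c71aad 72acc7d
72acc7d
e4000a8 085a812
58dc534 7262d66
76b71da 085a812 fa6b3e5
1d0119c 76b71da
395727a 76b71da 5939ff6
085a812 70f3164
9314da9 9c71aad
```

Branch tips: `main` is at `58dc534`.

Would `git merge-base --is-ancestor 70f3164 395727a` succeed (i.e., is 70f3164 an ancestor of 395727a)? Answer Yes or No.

Yes

Ancestors of 395727a (commits reachable by following parents): {085a812, 395727a, 5939ff6, 70f3164, 72acc7d, 76b71da, 9314da9, 97d0215, 9c71aad, fa6b3e5}.
70f3164 is in that set, so it is an ancestor of 395727a.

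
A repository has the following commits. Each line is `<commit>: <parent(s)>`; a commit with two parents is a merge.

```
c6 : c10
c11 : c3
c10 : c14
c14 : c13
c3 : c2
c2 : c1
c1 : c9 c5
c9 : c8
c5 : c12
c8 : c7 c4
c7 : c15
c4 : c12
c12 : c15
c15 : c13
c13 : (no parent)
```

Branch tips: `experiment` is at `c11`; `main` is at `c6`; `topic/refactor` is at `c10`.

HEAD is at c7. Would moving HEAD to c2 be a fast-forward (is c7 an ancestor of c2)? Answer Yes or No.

A fast-forward from c7 to c2 is possible iff c7 is an ancestor of c2.
Ancestors of c2: {c1, c12, c13, c15, c2, c4, c5, c7, c8, c9}.
c7 is among them, so fast-forward is possible.

Yes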